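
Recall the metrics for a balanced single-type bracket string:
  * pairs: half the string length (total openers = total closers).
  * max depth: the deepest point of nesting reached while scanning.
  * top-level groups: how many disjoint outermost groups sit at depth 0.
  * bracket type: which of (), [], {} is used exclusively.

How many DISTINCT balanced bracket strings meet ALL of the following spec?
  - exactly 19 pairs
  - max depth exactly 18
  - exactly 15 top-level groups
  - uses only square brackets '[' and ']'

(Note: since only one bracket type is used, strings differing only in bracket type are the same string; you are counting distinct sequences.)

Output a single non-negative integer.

Spec: pairs=19 depth=18 groups=15
Count(depth <= 18) = 5775
Count(depth <= 17) = 5775
Count(depth == 18) = 5775 - 5775 = 0

Answer: 0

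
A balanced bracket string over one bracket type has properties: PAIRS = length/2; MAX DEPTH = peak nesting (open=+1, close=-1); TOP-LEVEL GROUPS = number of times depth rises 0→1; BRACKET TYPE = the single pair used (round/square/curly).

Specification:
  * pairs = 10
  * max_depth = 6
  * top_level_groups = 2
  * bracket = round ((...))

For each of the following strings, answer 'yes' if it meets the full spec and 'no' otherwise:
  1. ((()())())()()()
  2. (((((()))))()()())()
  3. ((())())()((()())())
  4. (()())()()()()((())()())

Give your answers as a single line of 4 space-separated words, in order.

Answer: no yes no no

Derivation:
String 1 '((()())())()()()': depth seq [1 2 3 2 3 2 1 2 1 0 1 0 1 0 1 0]
  -> pairs=8 depth=3 groups=4 -> no
String 2 '(((((()))))()()())()': depth seq [1 2 3 4 5 6 5 4 3 2 1 2 1 2 1 2 1 0 1 0]
  -> pairs=10 depth=6 groups=2 -> yes
String 3 '((())())()((()())())': depth seq [1 2 3 2 1 2 1 0 1 0 1 2 3 2 3 2 1 2 1 0]
  -> pairs=10 depth=3 groups=3 -> no
String 4 '(()())()()()()((())()())': depth seq [1 2 1 2 1 0 1 0 1 0 1 0 1 0 1 2 3 2 1 2 1 2 1 0]
  -> pairs=12 depth=3 groups=6 -> no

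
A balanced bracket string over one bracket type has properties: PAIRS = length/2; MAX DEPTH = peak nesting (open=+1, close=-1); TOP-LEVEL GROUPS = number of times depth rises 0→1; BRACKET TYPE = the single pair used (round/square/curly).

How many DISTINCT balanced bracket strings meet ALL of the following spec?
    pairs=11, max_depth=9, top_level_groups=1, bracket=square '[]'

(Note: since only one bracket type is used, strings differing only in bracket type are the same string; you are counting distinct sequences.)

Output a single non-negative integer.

Spec: pairs=11 depth=9 groups=1
Count(depth <= 9) = 16778
Count(depth <= 8) = 16645
Count(depth == 9) = 16778 - 16645 = 133

Answer: 133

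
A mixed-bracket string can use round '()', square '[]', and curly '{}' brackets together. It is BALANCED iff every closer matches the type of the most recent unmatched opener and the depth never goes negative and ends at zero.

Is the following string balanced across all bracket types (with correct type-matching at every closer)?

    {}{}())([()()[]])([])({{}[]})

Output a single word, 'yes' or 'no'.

Answer: no

Derivation:
pos 0: push '{'; stack = {
pos 1: '}' matches '{'; pop; stack = (empty)
pos 2: push '{'; stack = {
pos 3: '}' matches '{'; pop; stack = (empty)
pos 4: push '('; stack = (
pos 5: ')' matches '('; pop; stack = (empty)
pos 6: saw closer ')' but stack is empty → INVALID
Verdict: unmatched closer ')' at position 6 → no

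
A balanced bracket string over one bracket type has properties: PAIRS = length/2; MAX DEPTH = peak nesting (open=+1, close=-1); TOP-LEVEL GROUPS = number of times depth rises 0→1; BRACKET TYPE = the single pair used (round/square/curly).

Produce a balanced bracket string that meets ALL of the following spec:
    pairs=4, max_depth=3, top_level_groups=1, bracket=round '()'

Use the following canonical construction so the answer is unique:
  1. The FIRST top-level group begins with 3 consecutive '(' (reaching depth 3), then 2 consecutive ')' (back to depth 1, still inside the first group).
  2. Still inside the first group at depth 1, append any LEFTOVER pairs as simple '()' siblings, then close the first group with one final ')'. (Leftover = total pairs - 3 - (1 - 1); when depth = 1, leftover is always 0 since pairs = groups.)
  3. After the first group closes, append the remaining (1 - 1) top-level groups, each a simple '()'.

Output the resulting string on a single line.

Spec: pairs=4 depth=3 groups=1
Leftover pairs = 4 - 3 - (1-1) = 1
First group: deep chain of depth 3 + 1 sibling pairs
Remaining 0 groups: simple '()' each

Answer: ((())())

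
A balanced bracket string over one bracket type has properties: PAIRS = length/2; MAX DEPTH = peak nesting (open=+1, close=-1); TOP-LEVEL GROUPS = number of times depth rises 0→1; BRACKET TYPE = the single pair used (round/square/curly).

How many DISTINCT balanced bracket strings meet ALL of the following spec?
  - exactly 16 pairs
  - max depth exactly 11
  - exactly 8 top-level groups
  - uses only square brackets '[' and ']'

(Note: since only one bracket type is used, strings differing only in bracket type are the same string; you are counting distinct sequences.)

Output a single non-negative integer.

Answer: 0

Derivation:
Spec: pairs=16 depth=11 groups=8
Count(depth <= 11) = 245157
Count(depth <= 10) = 245157
Count(depth == 11) = 245157 - 245157 = 0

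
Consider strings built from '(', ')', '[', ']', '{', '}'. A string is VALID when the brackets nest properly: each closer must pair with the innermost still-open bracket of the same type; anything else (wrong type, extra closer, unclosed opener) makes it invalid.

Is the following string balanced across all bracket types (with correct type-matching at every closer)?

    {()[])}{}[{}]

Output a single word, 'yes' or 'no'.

Answer: no

Derivation:
pos 0: push '{'; stack = {
pos 1: push '('; stack = {(
pos 2: ')' matches '('; pop; stack = {
pos 3: push '['; stack = {[
pos 4: ']' matches '['; pop; stack = {
pos 5: saw closer ')' but top of stack is '{' (expected '}') → INVALID
Verdict: type mismatch at position 5: ')' closes '{' → no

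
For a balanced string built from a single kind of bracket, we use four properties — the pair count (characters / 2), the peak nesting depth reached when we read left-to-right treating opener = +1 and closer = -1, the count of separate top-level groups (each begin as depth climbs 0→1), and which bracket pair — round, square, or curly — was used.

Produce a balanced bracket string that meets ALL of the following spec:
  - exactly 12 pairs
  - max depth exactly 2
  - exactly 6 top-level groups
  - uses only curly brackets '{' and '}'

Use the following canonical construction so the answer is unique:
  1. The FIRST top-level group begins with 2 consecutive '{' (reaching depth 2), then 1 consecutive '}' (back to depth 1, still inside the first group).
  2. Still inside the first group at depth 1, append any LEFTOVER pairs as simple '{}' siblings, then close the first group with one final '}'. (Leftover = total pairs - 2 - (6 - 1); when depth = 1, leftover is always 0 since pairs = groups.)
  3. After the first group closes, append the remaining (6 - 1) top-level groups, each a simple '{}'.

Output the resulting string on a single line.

Answer: {{}{}{}{}{}{}}{}{}{}{}{}

Derivation:
Spec: pairs=12 depth=2 groups=6
Leftover pairs = 12 - 2 - (6-1) = 5
First group: deep chain of depth 2 + 5 sibling pairs
Remaining 5 groups: simple '{}' each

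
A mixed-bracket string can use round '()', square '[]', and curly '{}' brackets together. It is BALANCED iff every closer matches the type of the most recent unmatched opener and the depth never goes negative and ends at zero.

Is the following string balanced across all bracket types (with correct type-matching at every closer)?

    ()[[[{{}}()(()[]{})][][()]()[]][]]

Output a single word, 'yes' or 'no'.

pos 0: push '('; stack = (
pos 1: ')' matches '('; pop; stack = (empty)
pos 2: push '['; stack = [
pos 3: push '['; stack = [[
pos 4: push '['; stack = [[[
pos 5: push '{'; stack = [[[{
pos 6: push '{'; stack = [[[{{
pos 7: '}' matches '{'; pop; stack = [[[{
pos 8: '}' matches '{'; pop; stack = [[[
pos 9: push '('; stack = [[[(
pos 10: ')' matches '('; pop; stack = [[[
pos 11: push '('; stack = [[[(
pos 12: push '('; stack = [[[((
pos 13: ')' matches '('; pop; stack = [[[(
pos 14: push '['; stack = [[[([
pos 15: ']' matches '['; pop; stack = [[[(
pos 16: push '{'; stack = [[[({
pos 17: '}' matches '{'; pop; stack = [[[(
pos 18: ')' matches '('; pop; stack = [[[
pos 19: ']' matches '['; pop; stack = [[
pos 20: push '['; stack = [[[
pos 21: ']' matches '['; pop; stack = [[
pos 22: push '['; stack = [[[
pos 23: push '('; stack = [[[(
pos 24: ')' matches '('; pop; stack = [[[
pos 25: ']' matches '['; pop; stack = [[
pos 26: push '('; stack = [[(
pos 27: ')' matches '('; pop; stack = [[
pos 28: push '['; stack = [[[
pos 29: ']' matches '['; pop; stack = [[
pos 30: ']' matches '['; pop; stack = [
pos 31: push '['; stack = [[
pos 32: ']' matches '['; pop; stack = [
pos 33: ']' matches '['; pop; stack = (empty)
end: stack empty → VALID
Verdict: properly nested → yes

Answer: yes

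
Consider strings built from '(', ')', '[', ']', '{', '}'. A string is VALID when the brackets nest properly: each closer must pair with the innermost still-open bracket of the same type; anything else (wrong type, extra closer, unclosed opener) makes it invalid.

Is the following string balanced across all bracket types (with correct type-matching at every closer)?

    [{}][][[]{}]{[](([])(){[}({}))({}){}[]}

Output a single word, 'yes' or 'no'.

Answer: no

Derivation:
pos 0: push '['; stack = [
pos 1: push '{'; stack = [{
pos 2: '}' matches '{'; pop; stack = [
pos 3: ']' matches '['; pop; stack = (empty)
pos 4: push '['; stack = [
pos 5: ']' matches '['; pop; stack = (empty)
pos 6: push '['; stack = [
pos 7: push '['; stack = [[
pos 8: ']' matches '['; pop; stack = [
pos 9: push '{'; stack = [{
pos 10: '}' matches '{'; pop; stack = [
pos 11: ']' matches '['; pop; stack = (empty)
pos 12: push '{'; stack = {
pos 13: push '['; stack = {[
pos 14: ']' matches '['; pop; stack = {
pos 15: push '('; stack = {(
pos 16: push '('; stack = {((
pos 17: push '['; stack = {(([
pos 18: ']' matches '['; pop; stack = {((
pos 19: ')' matches '('; pop; stack = {(
pos 20: push '('; stack = {((
pos 21: ')' matches '('; pop; stack = {(
pos 22: push '{'; stack = {({
pos 23: push '['; stack = {({[
pos 24: saw closer '}' but top of stack is '[' (expected ']') → INVALID
Verdict: type mismatch at position 24: '}' closes '[' → no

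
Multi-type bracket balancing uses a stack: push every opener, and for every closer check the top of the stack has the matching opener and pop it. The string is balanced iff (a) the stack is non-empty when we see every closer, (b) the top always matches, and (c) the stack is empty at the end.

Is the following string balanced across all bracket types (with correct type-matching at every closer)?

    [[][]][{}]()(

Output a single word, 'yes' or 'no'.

pos 0: push '['; stack = [
pos 1: push '['; stack = [[
pos 2: ']' matches '['; pop; stack = [
pos 3: push '['; stack = [[
pos 4: ']' matches '['; pop; stack = [
pos 5: ']' matches '['; pop; stack = (empty)
pos 6: push '['; stack = [
pos 7: push '{'; stack = [{
pos 8: '}' matches '{'; pop; stack = [
pos 9: ']' matches '['; pop; stack = (empty)
pos 10: push '('; stack = (
pos 11: ')' matches '('; pop; stack = (empty)
pos 12: push '('; stack = (
end: stack still non-empty (() → INVALID
Verdict: unclosed openers at end: ( → no

Answer: no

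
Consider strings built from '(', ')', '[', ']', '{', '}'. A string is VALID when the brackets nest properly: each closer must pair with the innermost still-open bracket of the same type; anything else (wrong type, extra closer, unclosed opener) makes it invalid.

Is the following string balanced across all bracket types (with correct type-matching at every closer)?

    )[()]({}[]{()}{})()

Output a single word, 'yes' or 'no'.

Answer: no

Derivation:
pos 0: saw closer ')' but stack is empty → INVALID
Verdict: unmatched closer ')' at position 0 → no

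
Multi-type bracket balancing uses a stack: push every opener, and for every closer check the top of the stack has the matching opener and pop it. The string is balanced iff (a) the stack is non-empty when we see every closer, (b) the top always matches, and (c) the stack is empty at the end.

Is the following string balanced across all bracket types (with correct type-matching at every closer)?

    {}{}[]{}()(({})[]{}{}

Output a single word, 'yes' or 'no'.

pos 0: push '{'; stack = {
pos 1: '}' matches '{'; pop; stack = (empty)
pos 2: push '{'; stack = {
pos 3: '}' matches '{'; pop; stack = (empty)
pos 4: push '['; stack = [
pos 5: ']' matches '['; pop; stack = (empty)
pos 6: push '{'; stack = {
pos 7: '}' matches '{'; pop; stack = (empty)
pos 8: push '('; stack = (
pos 9: ')' matches '('; pop; stack = (empty)
pos 10: push '('; stack = (
pos 11: push '('; stack = ((
pos 12: push '{'; stack = (({
pos 13: '}' matches '{'; pop; stack = ((
pos 14: ')' matches '('; pop; stack = (
pos 15: push '['; stack = ([
pos 16: ']' matches '['; pop; stack = (
pos 17: push '{'; stack = ({
pos 18: '}' matches '{'; pop; stack = (
pos 19: push '{'; stack = ({
pos 20: '}' matches '{'; pop; stack = (
end: stack still non-empty (() → INVALID
Verdict: unclosed openers at end: ( → no

Answer: no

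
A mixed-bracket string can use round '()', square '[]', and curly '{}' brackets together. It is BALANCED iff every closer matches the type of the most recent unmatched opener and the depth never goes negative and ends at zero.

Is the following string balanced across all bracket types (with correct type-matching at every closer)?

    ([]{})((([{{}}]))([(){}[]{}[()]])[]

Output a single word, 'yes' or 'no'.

pos 0: push '('; stack = (
pos 1: push '['; stack = ([
pos 2: ']' matches '['; pop; stack = (
pos 3: push '{'; stack = ({
pos 4: '}' matches '{'; pop; stack = (
pos 5: ')' matches '('; pop; stack = (empty)
pos 6: push '('; stack = (
pos 7: push '('; stack = ((
pos 8: push '('; stack = (((
pos 9: push '['; stack = ((([
pos 10: push '{'; stack = ((([{
pos 11: push '{'; stack = ((([{{
pos 12: '}' matches '{'; pop; stack = ((([{
pos 13: '}' matches '{'; pop; stack = ((([
pos 14: ']' matches '['; pop; stack = (((
pos 15: ')' matches '('; pop; stack = ((
pos 16: ')' matches '('; pop; stack = (
pos 17: push '('; stack = ((
pos 18: push '['; stack = (([
pos 19: push '('; stack = (([(
pos 20: ')' matches '('; pop; stack = (([
pos 21: push '{'; stack = (([{
pos 22: '}' matches '{'; pop; stack = (([
pos 23: push '['; stack = (([[
pos 24: ']' matches '['; pop; stack = (([
pos 25: push '{'; stack = (([{
pos 26: '}' matches '{'; pop; stack = (([
pos 27: push '['; stack = (([[
pos 28: push '('; stack = (([[(
pos 29: ')' matches '('; pop; stack = (([[
pos 30: ']' matches '['; pop; stack = (([
pos 31: ']' matches '['; pop; stack = ((
pos 32: ')' matches '('; pop; stack = (
pos 33: push '['; stack = ([
pos 34: ']' matches '['; pop; stack = (
end: stack still non-empty (() → INVALID
Verdict: unclosed openers at end: ( → no

Answer: no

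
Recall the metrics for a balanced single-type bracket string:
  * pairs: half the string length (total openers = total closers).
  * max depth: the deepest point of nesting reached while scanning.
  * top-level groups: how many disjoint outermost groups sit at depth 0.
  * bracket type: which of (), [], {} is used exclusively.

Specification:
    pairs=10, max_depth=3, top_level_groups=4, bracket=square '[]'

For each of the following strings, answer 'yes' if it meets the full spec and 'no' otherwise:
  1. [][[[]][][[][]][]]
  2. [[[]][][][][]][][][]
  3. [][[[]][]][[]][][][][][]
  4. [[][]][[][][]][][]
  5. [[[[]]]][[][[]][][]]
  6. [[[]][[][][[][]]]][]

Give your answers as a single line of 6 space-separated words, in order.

String 1 '[][[[]][][[][]][]]': depth seq [1 0 1 2 3 2 1 2 1 2 3 2 3 2 1 2 1 0]
  -> pairs=9 depth=3 groups=2 -> no
String 2 '[[[]][][][][]][][][]': depth seq [1 2 3 2 1 2 1 2 1 2 1 2 1 0 1 0 1 0 1 0]
  -> pairs=10 depth=3 groups=4 -> yes
String 3 '[][[[]][]][[]][][][][][]': depth seq [1 0 1 2 3 2 1 2 1 0 1 2 1 0 1 0 1 0 1 0 1 0 1 0]
  -> pairs=12 depth=3 groups=8 -> no
String 4 '[[][]][[][][]][][]': depth seq [1 2 1 2 1 0 1 2 1 2 1 2 1 0 1 0 1 0]
  -> pairs=9 depth=2 groups=4 -> no
String 5 '[[[[]]]][[][[]][][]]': depth seq [1 2 3 4 3 2 1 0 1 2 1 2 3 2 1 2 1 2 1 0]
  -> pairs=10 depth=4 groups=2 -> no
String 6 '[[[]][[][][[][]]]][]': depth seq [1 2 3 2 1 2 3 2 3 2 3 4 3 4 3 2 1 0 1 0]
  -> pairs=10 depth=4 groups=2 -> no

Answer: no yes no no no no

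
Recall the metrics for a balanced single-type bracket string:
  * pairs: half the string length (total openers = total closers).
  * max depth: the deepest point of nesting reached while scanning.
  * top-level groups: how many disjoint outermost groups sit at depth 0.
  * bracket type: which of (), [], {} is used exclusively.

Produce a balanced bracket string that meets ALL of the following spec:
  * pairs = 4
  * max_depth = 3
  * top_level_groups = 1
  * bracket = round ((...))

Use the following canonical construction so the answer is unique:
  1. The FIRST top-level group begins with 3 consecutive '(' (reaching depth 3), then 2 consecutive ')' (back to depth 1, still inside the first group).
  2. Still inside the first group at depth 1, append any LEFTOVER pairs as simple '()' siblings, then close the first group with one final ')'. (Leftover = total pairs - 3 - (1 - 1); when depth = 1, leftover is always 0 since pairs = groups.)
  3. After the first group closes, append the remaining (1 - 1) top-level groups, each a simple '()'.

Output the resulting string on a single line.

Spec: pairs=4 depth=3 groups=1
Leftover pairs = 4 - 3 - (1-1) = 1
First group: deep chain of depth 3 + 1 sibling pairs
Remaining 0 groups: simple '()' each

Answer: ((())())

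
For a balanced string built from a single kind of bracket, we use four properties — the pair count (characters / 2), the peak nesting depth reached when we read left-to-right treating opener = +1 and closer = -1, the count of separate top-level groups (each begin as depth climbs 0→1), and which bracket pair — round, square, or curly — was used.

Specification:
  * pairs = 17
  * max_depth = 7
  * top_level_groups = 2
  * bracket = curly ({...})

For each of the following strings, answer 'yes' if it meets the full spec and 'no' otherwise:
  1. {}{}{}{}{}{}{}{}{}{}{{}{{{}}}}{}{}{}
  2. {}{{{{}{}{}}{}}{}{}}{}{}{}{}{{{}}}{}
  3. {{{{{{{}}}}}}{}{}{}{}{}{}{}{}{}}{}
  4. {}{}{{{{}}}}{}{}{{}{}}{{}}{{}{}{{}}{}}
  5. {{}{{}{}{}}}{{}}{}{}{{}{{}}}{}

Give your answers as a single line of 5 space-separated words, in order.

Answer: no no yes no no

Derivation:
String 1 '{}{}{}{}{}{}{}{}{}{}{{}{{{}}}}{}{}{}': depth seq [1 0 1 0 1 0 1 0 1 0 1 0 1 0 1 0 1 0 1 0 1 2 1 2 3 4 3 2 1 0 1 0 1 0 1 0]
  -> pairs=18 depth=4 groups=14 -> no
String 2 '{}{{{{}{}{}}{}}{}{}}{}{}{}{}{{{}}}{}': depth seq [1 0 1 2 3 4 3 4 3 4 3 2 3 2 1 2 1 2 1 0 1 0 1 0 1 0 1 0 1 2 3 2 1 0 1 0]
  -> pairs=18 depth=4 groups=8 -> no
String 3 '{{{{{{{}}}}}}{}{}{}{}{}{}{}{}{}}{}': depth seq [1 2 3 4 5 6 7 6 5 4 3 2 1 2 1 2 1 2 1 2 1 2 1 2 1 2 1 2 1 2 1 0 1 0]
  -> pairs=17 depth=7 groups=2 -> yes
String 4 '{}{}{{{{}}}}{}{}{{}{}}{{}}{{}{}{{}}{}}': depth seq [1 0 1 0 1 2 3 4 3 2 1 0 1 0 1 0 1 2 1 2 1 0 1 2 1 0 1 2 1 2 1 2 3 2 1 2 1 0]
  -> pairs=19 depth=4 groups=8 -> no
String 5 '{{}{{}{}{}}}{{}}{}{}{{}{{}}}{}': depth seq [1 2 1 2 3 2 3 2 3 2 1 0 1 2 1 0 1 0 1 0 1 2 1 2 3 2 1 0 1 0]
  -> pairs=15 depth=3 groups=6 -> no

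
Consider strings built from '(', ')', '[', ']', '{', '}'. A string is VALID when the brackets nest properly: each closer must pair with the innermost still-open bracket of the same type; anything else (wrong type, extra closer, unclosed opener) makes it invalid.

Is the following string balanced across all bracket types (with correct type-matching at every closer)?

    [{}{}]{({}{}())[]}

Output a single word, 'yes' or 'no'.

Answer: yes

Derivation:
pos 0: push '['; stack = [
pos 1: push '{'; stack = [{
pos 2: '}' matches '{'; pop; stack = [
pos 3: push '{'; stack = [{
pos 4: '}' matches '{'; pop; stack = [
pos 5: ']' matches '['; pop; stack = (empty)
pos 6: push '{'; stack = {
pos 7: push '('; stack = {(
pos 8: push '{'; stack = {({
pos 9: '}' matches '{'; pop; stack = {(
pos 10: push '{'; stack = {({
pos 11: '}' matches '{'; pop; stack = {(
pos 12: push '('; stack = {((
pos 13: ')' matches '('; pop; stack = {(
pos 14: ')' matches '('; pop; stack = {
pos 15: push '['; stack = {[
pos 16: ']' matches '['; pop; stack = {
pos 17: '}' matches '{'; pop; stack = (empty)
end: stack empty → VALID
Verdict: properly nested → yes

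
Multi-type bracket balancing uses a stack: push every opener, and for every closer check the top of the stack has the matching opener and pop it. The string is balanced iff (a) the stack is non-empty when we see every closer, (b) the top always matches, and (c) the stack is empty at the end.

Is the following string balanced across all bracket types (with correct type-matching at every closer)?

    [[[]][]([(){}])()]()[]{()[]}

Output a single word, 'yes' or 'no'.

Answer: yes

Derivation:
pos 0: push '['; stack = [
pos 1: push '['; stack = [[
pos 2: push '['; stack = [[[
pos 3: ']' matches '['; pop; stack = [[
pos 4: ']' matches '['; pop; stack = [
pos 5: push '['; stack = [[
pos 6: ']' matches '['; pop; stack = [
pos 7: push '('; stack = [(
pos 8: push '['; stack = [([
pos 9: push '('; stack = [([(
pos 10: ')' matches '('; pop; stack = [([
pos 11: push '{'; stack = [([{
pos 12: '}' matches '{'; pop; stack = [([
pos 13: ']' matches '['; pop; stack = [(
pos 14: ')' matches '('; pop; stack = [
pos 15: push '('; stack = [(
pos 16: ')' matches '('; pop; stack = [
pos 17: ']' matches '['; pop; stack = (empty)
pos 18: push '('; stack = (
pos 19: ')' matches '('; pop; stack = (empty)
pos 20: push '['; stack = [
pos 21: ']' matches '['; pop; stack = (empty)
pos 22: push '{'; stack = {
pos 23: push '('; stack = {(
pos 24: ')' matches '('; pop; stack = {
pos 25: push '['; stack = {[
pos 26: ']' matches '['; pop; stack = {
pos 27: '}' matches '{'; pop; stack = (empty)
end: stack empty → VALID
Verdict: properly nested → yes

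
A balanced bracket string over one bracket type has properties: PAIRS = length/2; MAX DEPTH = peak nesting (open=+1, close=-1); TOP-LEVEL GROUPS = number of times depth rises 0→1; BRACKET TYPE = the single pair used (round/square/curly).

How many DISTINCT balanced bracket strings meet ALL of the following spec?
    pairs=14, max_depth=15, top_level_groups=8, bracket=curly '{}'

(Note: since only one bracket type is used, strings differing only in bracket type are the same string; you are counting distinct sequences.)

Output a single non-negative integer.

Spec: pairs=14 depth=15 groups=8
Count(depth <= 15) = 15504
Count(depth <= 14) = 15504
Count(depth == 15) = 15504 - 15504 = 0

Answer: 0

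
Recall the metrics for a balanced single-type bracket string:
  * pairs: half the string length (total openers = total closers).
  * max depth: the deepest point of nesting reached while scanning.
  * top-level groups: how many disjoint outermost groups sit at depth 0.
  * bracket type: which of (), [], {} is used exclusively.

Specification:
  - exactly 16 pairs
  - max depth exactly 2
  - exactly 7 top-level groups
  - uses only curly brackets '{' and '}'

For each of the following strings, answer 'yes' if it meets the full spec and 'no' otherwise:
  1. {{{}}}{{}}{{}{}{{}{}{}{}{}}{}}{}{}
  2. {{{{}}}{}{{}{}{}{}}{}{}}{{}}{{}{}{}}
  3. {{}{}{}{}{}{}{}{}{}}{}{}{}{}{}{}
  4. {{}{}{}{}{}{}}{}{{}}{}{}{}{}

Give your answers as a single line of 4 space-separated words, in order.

Answer: no no yes no

Derivation:
String 1 '{{{}}}{{}}{{}{}{{}{}{}{}{}}{}}{}{}': depth seq [1 2 3 2 1 0 1 2 1 0 1 2 1 2 1 2 3 2 3 2 3 2 3 2 3 2 1 2 1 0 1 0 1 0]
  -> pairs=17 depth=3 groups=5 -> no
String 2 '{{{{}}}{}{{}{}{}{}}{}{}}{{}}{{}{}{}}': depth seq [1 2 3 4 3 2 1 2 1 2 3 2 3 2 3 2 3 2 1 2 1 2 1 0 1 2 1 0 1 2 1 2 1 2 1 0]
  -> pairs=18 depth=4 groups=3 -> no
String 3 '{{}{}{}{}{}{}{}{}{}}{}{}{}{}{}{}': depth seq [1 2 1 2 1 2 1 2 1 2 1 2 1 2 1 2 1 2 1 0 1 0 1 0 1 0 1 0 1 0 1 0]
  -> pairs=16 depth=2 groups=7 -> yes
String 4 '{{}{}{}{}{}{}}{}{{}}{}{}{}{}': depth seq [1 2 1 2 1 2 1 2 1 2 1 2 1 0 1 0 1 2 1 0 1 0 1 0 1 0 1 0]
  -> pairs=14 depth=2 groups=7 -> no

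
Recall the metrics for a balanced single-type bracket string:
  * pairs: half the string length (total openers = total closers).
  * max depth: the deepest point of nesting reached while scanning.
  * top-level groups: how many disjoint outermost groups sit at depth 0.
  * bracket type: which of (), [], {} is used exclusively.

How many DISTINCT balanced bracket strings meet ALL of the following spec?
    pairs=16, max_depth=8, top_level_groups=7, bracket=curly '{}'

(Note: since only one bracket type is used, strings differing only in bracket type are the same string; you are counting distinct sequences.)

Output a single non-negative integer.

Answer: 1449

Derivation:
Spec: pairs=16 depth=8 groups=7
Count(depth <= 8) = 571879
Count(depth <= 7) = 570430
Count(depth == 8) = 571879 - 570430 = 1449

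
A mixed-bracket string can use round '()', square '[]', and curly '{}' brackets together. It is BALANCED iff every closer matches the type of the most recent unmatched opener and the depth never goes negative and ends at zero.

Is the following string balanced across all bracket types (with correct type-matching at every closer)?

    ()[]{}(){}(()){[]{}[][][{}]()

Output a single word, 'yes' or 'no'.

Answer: no

Derivation:
pos 0: push '('; stack = (
pos 1: ')' matches '('; pop; stack = (empty)
pos 2: push '['; stack = [
pos 3: ']' matches '['; pop; stack = (empty)
pos 4: push '{'; stack = {
pos 5: '}' matches '{'; pop; stack = (empty)
pos 6: push '('; stack = (
pos 7: ')' matches '('; pop; stack = (empty)
pos 8: push '{'; stack = {
pos 9: '}' matches '{'; pop; stack = (empty)
pos 10: push '('; stack = (
pos 11: push '('; stack = ((
pos 12: ')' matches '('; pop; stack = (
pos 13: ')' matches '('; pop; stack = (empty)
pos 14: push '{'; stack = {
pos 15: push '['; stack = {[
pos 16: ']' matches '['; pop; stack = {
pos 17: push '{'; stack = {{
pos 18: '}' matches '{'; pop; stack = {
pos 19: push '['; stack = {[
pos 20: ']' matches '['; pop; stack = {
pos 21: push '['; stack = {[
pos 22: ']' matches '['; pop; stack = {
pos 23: push '['; stack = {[
pos 24: push '{'; stack = {[{
pos 25: '}' matches '{'; pop; stack = {[
pos 26: ']' matches '['; pop; stack = {
pos 27: push '('; stack = {(
pos 28: ')' matches '('; pop; stack = {
end: stack still non-empty ({) → INVALID
Verdict: unclosed openers at end: { → no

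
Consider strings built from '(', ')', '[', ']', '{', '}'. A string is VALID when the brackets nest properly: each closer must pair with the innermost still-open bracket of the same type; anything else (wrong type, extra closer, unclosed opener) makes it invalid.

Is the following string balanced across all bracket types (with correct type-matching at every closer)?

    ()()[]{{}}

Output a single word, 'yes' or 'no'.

Answer: yes

Derivation:
pos 0: push '('; stack = (
pos 1: ')' matches '('; pop; stack = (empty)
pos 2: push '('; stack = (
pos 3: ')' matches '('; pop; stack = (empty)
pos 4: push '['; stack = [
pos 5: ']' matches '['; pop; stack = (empty)
pos 6: push '{'; stack = {
pos 7: push '{'; stack = {{
pos 8: '}' matches '{'; pop; stack = {
pos 9: '}' matches '{'; pop; stack = (empty)
end: stack empty → VALID
Verdict: properly nested → yes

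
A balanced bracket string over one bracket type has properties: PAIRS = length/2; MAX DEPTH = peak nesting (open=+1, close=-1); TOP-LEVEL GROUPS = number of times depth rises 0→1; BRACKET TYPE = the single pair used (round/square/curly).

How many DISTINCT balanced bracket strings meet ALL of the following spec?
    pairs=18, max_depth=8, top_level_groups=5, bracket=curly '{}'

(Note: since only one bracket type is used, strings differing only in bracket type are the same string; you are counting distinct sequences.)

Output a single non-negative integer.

Spec: pairs=18 depth=8 groups=5
Count(depth <= 8) = 32807845
Count(depth <= 7) = 31585785
Count(depth == 8) = 32807845 - 31585785 = 1222060

Answer: 1222060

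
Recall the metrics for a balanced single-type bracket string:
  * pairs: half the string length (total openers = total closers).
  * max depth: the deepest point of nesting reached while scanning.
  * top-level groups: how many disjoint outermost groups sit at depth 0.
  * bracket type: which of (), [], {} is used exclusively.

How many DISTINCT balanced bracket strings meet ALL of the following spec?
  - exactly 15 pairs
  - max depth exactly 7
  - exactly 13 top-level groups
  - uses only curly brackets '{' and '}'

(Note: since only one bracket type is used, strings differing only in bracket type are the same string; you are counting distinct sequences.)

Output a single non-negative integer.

Spec: pairs=15 depth=7 groups=13
Count(depth <= 7) = 104
Count(depth <= 6) = 104
Count(depth == 7) = 104 - 104 = 0

Answer: 0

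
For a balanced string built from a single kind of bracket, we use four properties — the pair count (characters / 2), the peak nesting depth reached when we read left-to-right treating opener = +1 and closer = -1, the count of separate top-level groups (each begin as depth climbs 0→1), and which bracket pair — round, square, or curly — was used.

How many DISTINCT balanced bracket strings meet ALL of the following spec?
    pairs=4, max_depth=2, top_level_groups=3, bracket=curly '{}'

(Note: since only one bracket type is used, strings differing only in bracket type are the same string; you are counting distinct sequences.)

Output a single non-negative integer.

Spec: pairs=4 depth=2 groups=3
Count(depth <= 2) = 3
Count(depth <= 1) = 0
Count(depth == 2) = 3 - 0 = 3

Answer: 3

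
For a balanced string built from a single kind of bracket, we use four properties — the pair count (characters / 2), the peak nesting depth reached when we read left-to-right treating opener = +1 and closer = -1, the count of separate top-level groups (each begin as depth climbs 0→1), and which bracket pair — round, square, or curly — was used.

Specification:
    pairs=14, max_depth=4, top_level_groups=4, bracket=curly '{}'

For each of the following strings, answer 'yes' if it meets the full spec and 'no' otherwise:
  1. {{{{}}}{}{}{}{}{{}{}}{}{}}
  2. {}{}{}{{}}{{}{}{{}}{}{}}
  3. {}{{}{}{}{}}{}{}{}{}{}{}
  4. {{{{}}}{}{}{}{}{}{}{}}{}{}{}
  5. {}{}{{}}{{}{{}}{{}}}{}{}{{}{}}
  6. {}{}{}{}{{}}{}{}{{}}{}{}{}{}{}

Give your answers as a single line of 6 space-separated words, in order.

Answer: no no no yes no no

Derivation:
String 1 '{{{{}}}{}{}{}{}{{}{}}{}{}}': depth seq [1 2 3 4 3 2 1 2 1 2 1 2 1 2 1 2 3 2 3 2 1 2 1 2 1 0]
  -> pairs=13 depth=4 groups=1 -> no
String 2 '{}{}{}{{}}{{}{}{{}}{}{}}': depth seq [1 0 1 0 1 0 1 2 1 0 1 2 1 2 1 2 3 2 1 2 1 2 1 0]
  -> pairs=12 depth=3 groups=5 -> no
String 3 '{}{{}{}{}{}}{}{}{}{}{}{}': depth seq [1 0 1 2 1 2 1 2 1 2 1 0 1 0 1 0 1 0 1 0 1 0 1 0]
  -> pairs=12 depth=2 groups=8 -> no
String 4 '{{{{}}}{}{}{}{}{}{}{}}{}{}{}': depth seq [1 2 3 4 3 2 1 2 1 2 1 2 1 2 1 2 1 2 1 2 1 0 1 0 1 0 1 0]
  -> pairs=14 depth=4 groups=4 -> yes
String 5 '{}{}{{}}{{}{{}}{{}}}{}{}{{}{}}': depth seq [1 0 1 0 1 2 1 0 1 2 1 2 3 2 1 2 3 2 1 0 1 0 1 0 1 2 1 2 1 0]
  -> pairs=15 depth=3 groups=7 -> no
String 6 '{}{}{}{}{{}}{}{}{{}}{}{}{}{}{}': depth seq [1 0 1 0 1 0 1 0 1 2 1 0 1 0 1 0 1 2 1 0 1 0 1 0 1 0 1 0 1 0]
  -> pairs=15 depth=2 groups=13 -> no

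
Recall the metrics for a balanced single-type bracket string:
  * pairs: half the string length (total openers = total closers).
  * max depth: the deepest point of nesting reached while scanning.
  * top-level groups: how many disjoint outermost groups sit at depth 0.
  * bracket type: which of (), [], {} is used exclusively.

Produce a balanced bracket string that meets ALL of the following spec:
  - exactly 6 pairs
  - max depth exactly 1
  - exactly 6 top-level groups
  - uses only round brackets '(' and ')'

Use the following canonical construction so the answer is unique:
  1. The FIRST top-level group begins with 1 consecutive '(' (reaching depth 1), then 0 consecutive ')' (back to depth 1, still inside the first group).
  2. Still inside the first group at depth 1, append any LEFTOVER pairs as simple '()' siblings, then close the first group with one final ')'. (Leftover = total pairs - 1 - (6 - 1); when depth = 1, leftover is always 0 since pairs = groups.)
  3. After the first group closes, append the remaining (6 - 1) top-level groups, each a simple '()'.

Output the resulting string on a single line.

Answer: ()()()()()()

Derivation:
Spec: pairs=6 depth=1 groups=6
Leftover pairs = 6 - 1 - (6-1) = 0
First group: deep chain of depth 1 + 0 sibling pairs
Remaining 5 groups: simple '()' each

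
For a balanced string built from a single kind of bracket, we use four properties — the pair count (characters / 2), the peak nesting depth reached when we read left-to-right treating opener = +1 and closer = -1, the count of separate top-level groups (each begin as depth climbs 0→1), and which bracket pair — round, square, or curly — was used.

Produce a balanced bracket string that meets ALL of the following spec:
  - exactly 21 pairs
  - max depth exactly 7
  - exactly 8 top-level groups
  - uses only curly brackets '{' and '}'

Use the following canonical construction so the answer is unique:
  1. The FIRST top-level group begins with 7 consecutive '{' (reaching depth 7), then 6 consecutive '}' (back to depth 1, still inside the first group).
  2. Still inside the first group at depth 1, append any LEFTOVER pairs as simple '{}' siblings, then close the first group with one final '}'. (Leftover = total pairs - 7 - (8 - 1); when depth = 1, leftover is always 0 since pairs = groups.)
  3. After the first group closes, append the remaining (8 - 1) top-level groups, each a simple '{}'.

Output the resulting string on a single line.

Answer: {{{{{{{}}}}}}{}{}{}{}{}{}{}}{}{}{}{}{}{}{}

Derivation:
Spec: pairs=21 depth=7 groups=8
Leftover pairs = 21 - 7 - (8-1) = 7
First group: deep chain of depth 7 + 7 sibling pairs
Remaining 7 groups: simple '{}' each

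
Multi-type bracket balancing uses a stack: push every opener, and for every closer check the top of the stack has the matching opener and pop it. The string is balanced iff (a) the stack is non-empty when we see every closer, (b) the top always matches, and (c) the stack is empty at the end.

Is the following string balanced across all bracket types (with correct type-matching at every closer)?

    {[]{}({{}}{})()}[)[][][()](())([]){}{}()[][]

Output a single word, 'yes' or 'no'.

pos 0: push '{'; stack = {
pos 1: push '['; stack = {[
pos 2: ']' matches '['; pop; stack = {
pos 3: push '{'; stack = {{
pos 4: '}' matches '{'; pop; stack = {
pos 5: push '('; stack = {(
pos 6: push '{'; stack = {({
pos 7: push '{'; stack = {({{
pos 8: '}' matches '{'; pop; stack = {({
pos 9: '}' matches '{'; pop; stack = {(
pos 10: push '{'; stack = {({
pos 11: '}' matches '{'; pop; stack = {(
pos 12: ')' matches '('; pop; stack = {
pos 13: push '('; stack = {(
pos 14: ')' matches '('; pop; stack = {
pos 15: '}' matches '{'; pop; stack = (empty)
pos 16: push '['; stack = [
pos 17: saw closer ')' but top of stack is '[' (expected ']') → INVALID
Verdict: type mismatch at position 17: ')' closes '[' → no

Answer: no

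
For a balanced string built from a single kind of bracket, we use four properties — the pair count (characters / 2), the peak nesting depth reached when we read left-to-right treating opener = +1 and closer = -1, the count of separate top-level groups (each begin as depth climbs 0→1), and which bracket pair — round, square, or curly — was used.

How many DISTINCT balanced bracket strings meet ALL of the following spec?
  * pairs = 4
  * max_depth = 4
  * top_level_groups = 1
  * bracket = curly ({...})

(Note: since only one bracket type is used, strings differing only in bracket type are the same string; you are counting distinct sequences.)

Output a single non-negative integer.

Spec: pairs=4 depth=4 groups=1
Count(depth <= 4) = 5
Count(depth <= 3) = 4
Count(depth == 4) = 5 - 4 = 1

Answer: 1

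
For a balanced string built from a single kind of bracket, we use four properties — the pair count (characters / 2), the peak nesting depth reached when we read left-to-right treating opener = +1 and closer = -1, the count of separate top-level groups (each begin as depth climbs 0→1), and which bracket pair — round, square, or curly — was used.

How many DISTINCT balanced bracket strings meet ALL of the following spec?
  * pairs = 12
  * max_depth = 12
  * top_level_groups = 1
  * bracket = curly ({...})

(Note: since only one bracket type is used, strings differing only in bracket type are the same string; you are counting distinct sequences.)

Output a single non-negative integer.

Answer: 1

Derivation:
Spec: pairs=12 depth=12 groups=1
Count(depth <= 12) = 58786
Count(depth <= 11) = 58785
Count(depth == 12) = 58786 - 58785 = 1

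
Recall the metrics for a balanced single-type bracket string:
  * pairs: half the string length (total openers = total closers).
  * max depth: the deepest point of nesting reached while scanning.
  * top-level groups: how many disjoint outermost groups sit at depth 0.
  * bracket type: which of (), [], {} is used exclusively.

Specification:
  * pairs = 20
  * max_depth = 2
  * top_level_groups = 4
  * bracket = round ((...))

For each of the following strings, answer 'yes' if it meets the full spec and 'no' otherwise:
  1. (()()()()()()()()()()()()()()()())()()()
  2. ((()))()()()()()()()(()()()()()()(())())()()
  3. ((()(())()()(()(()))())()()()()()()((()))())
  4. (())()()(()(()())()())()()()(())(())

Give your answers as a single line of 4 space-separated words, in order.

String 1 '(()()()()()()()()()()()()()()()())()()()': depth seq [1 2 1 2 1 2 1 2 1 2 1 2 1 2 1 2 1 2 1 2 1 2 1 2 1 2 1 2 1 2 1 2 1 0 1 0 1 0 1 0]
  -> pairs=20 depth=2 groups=4 -> yes
String 2 '((()))()()()()()()()(()()()()()()(())())()()': depth seq [1 2 3 2 1 0 1 0 1 0 1 0 1 0 1 0 1 0 1 0 1 2 1 2 1 2 1 2 1 2 1 2 1 2 3 2 1 2 1 0 1 0 1 0]
  -> pairs=22 depth=3 groups=11 -> no
String 3 '((()(())()()(()(()))())()()()()()()((()))())': depth seq [1 2 3 2 3 4 3 2 3 2 3 2 3 4 3 4 5 4 3 2 3 2 1 2 1 2 1 2 1 2 1 2 1 2 1 2 3 4 3 2 1 2 1 0]
  -> pairs=22 depth=5 groups=1 -> no
String 4 '(())()()(()(()())()())()()()(())(())': depth seq [1 2 1 0 1 0 1 0 1 2 1 2 3 2 3 2 1 2 1 2 1 0 1 0 1 0 1 0 1 2 1 0 1 2 1 0]
  -> pairs=18 depth=3 groups=9 -> no

Answer: yes no no no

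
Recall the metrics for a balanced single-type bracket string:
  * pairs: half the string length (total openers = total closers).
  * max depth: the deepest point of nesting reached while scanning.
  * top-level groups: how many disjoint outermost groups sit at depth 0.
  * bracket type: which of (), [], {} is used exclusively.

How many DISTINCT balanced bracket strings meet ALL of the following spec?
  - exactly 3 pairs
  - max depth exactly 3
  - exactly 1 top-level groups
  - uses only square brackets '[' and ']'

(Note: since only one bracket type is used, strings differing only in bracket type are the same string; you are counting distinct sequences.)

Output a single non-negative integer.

Spec: pairs=3 depth=3 groups=1
Count(depth <= 3) = 2
Count(depth <= 2) = 1
Count(depth == 3) = 2 - 1 = 1

Answer: 1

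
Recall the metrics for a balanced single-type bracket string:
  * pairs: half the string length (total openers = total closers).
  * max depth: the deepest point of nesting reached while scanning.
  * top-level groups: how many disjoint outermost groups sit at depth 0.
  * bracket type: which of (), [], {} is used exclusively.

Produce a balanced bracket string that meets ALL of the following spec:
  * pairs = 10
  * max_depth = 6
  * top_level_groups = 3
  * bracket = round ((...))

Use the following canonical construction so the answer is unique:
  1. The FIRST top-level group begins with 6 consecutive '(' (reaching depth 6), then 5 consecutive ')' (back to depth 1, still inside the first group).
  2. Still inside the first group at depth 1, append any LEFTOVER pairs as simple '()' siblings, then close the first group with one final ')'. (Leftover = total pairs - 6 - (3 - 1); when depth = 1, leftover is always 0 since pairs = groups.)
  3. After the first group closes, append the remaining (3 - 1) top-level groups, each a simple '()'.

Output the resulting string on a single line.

Answer: (((((()))))()())()()

Derivation:
Spec: pairs=10 depth=6 groups=3
Leftover pairs = 10 - 6 - (3-1) = 2
First group: deep chain of depth 6 + 2 sibling pairs
Remaining 2 groups: simple '()' each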